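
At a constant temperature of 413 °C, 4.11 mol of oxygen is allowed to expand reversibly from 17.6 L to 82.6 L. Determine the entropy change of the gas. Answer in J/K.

For an isothermal ideal gas ΔS_gas = nR ln(V₂/V₁) = 4.11 × 8.314 × ln(82.6/17.6) = 52.8 J/K.

ΔS_gas = 52.8 J/K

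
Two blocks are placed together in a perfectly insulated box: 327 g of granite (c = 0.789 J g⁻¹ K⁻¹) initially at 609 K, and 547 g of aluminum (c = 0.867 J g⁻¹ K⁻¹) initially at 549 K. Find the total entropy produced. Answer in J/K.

Energy balance: T_f = (m₁c₁T₁ + m₂c₂T₂)/(m₁c₁ + m₂c₂) = 570.14 K.
ΔS₁ = m₁c₁ ln(T_f/T₁) = 258.003 × ln(570.14/609) = -17.0115 J/K.
ΔS₂ = m₂c₂ ln(T_f/T₂) = 474.249 × ln(570.14/549) = 17.9192 J/K.
ΔS_total = -17.0115 + 17.9192 = 0.908 J/K.

ΔS_total = 0.908 J/K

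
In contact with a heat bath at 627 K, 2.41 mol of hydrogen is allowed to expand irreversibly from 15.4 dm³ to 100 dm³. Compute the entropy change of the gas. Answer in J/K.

Entropy is a state function, so ΔS_gas depends only on the end states.
For an isothermal ideal gas ΔS_gas = nR ln(V₂/V₁) = 2.41 × 8.314 × ln(100/15.4) = 37.5 J/K.

ΔS_gas = 37.5 J/K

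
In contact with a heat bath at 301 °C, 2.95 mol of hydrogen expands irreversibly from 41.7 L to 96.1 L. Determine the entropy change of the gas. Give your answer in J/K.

Entropy is a state function, so ΔS_gas depends only on the end states.
For an isothermal ideal gas ΔS_gas = nR ln(V₂/V₁) = 2.95 × 8.314 × ln(96.1/41.7) = 20.5 J/K.

ΔS_gas = 20.5 J/K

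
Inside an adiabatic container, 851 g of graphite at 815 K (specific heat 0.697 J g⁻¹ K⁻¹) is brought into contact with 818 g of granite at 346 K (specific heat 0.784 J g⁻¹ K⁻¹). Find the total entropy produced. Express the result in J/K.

Energy balance: T_f = (m₁c₁T₁ + m₂c₂T₂)/(m₁c₁ + m₂c₂) = 571.35 K.
ΔS₁ = m₁c₁ ln(T_f/T₁) = 593.147 × ln(571.35/815) = -210.7 J/K.
ΔS₂ = m₂c₂ ln(T_f/T₂) = 641.312 × ln(571.35/346) = 321.7 J/K.
ΔS_total = -210.7 + 321.7 = 111 J/K.

ΔS_total = 111 J/K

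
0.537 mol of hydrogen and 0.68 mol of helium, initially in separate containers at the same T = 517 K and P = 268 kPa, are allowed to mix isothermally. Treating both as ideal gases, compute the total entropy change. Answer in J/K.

ΔS_mix = 6.94 J/K

Mole fractions: x_A = 0.537/1.22 = 0.441, x_B = 0.559.
ΔS_mix = −R(n_A ln x_A + n_B ln x_B) = −8.314 × (0.537 ln 0.441 + 0.68 ln 0.559) = 6.94 J/K.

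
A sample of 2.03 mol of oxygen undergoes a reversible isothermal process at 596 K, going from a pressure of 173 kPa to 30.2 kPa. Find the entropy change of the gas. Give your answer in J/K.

ΔS_gas = 29.5 J/K

For an isothermal ideal gas ΔS_gas = nR ln(P₁/P₂) = 2.03 × 8.314 × ln(173/30.2) = 29.5 J/K.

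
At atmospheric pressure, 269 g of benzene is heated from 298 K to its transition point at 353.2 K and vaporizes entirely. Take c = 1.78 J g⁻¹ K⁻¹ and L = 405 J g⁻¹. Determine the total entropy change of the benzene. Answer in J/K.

ΔS = 390 J/K

Warming step: ΔS₁ = m c ln(T_tr/T_i) = 269 × 1.78 × ln(353.2/298) = 81.37 J/K.
Phase change: ΔS₂ = +mL/T_tr = 269 × 405 / 353.2 = 308.5 J/K.
ΔS_total = (81.37) + (308.5) = 390 J/K.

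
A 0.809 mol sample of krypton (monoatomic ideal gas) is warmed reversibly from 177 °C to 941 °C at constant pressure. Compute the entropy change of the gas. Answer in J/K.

ΔS = 16.7 J/K

In kelvin: T₁ = 450.15 K, T₂ = 1214.15 K. At constant pressure, ΔS = nC_p ln(T₂/T₁) with C_p = 5R/2 = 20.79 J mol⁻¹ K⁻¹.
ΔS = 0.809 × 20.79 × ln(1214.15/450.15) = 16.7 J/K.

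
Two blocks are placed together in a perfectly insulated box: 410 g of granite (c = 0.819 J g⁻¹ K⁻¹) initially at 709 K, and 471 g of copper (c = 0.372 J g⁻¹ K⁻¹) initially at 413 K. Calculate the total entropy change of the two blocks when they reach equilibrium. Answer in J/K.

Energy balance: T_f = (m₁c₁T₁ + m₂c₂T₂)/(m₁c₁ + m₂c₂) = 607.51 K.
ΔS₁ = m₁c₁ ln(T_f/T₁) = 335.79 × ln(607.51/709) = -51.88 J/K.
ΔS₂ = m₂c₂ ln(T_f/T₂) = 175.212 × ln(607.51/413) = 67.62 J/K.
ΔS_total = -51.88 + 67.62 = 15.7 J/K.

ΔS_total = 15.7 J/K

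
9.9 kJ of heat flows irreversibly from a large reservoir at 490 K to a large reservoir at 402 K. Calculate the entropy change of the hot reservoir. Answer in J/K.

The hot reservoir loses heat Q, so ΔS_hot = −Q/T_H = −9900/490 = -20.2 J/K.

ΔS_hot = -20.2 J/K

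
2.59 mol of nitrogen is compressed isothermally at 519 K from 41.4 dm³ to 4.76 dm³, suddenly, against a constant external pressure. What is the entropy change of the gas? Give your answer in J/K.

Entropy is a state function, so ΔS_gas depends only on the end states.
For an isothermal ideal gas ΔS_gas = nR ln(V₂/V₁) = 2.59 × 8.314 × ln(4.76/41.4) = -46.6 J/K.

ΔS_gas = -46.6 J/K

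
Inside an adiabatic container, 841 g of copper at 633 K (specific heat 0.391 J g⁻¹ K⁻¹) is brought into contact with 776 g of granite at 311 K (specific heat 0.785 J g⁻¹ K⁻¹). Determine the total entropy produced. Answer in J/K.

ΔS_total = 56.8 J/K

Energy balance: T_f = (m₁c₁T₁ + m₂c₂T₂)/(m₁c₁ + m₂c₂) = 423.88 K.
ΔS₁ = m₁c₁ ln(T_f/T₁) = 328.831 × ln(423.88/633) = -131.87 J/K.
ΔS₂ = m₂c₂ ln(T_f/T₂) = 609.16 × ln(423.88/311) = 188.64 J/K.
ΔS_total = -131.87 + 188.64 = 56.8 J/K.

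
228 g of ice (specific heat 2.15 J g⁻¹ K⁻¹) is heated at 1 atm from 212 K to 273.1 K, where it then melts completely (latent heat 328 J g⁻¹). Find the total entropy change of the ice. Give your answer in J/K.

ΔS = 398 J/K

Warming step: ΔS₁ = m c ln(T_tr/T_i) = 228 × 2.15 × ln(273.1/212) = 124.1 J/K.
Phase change: ΔS₂ = +mL/T_tr = 228 × 328 / 273.1 = 273.8 J/K.
ΔS_total = (124.1) + (273.8) = 398 J/K.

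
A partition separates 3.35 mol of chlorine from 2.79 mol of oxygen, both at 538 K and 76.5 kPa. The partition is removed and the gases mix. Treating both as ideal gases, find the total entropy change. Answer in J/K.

ΔS_mix = 35.2 J/K

Mole fractions: x_A = 3.35/6.14 = 0.546, x_B = 0.454.
ΔS_mix = −R(n_A ln x_A + n_B ln x_B) = −8.314 × (3.35 ln 0.546 + 2.79 ln 0.454) = 35.2 J/K.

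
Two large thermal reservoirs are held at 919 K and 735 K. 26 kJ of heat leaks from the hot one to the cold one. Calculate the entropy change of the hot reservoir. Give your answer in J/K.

ΔS_hot = -28.3 J/K

The hot reservoir loses heat Q, so ΔS_hot = −Q/T_H = −26000/919 = -28.3 J/K.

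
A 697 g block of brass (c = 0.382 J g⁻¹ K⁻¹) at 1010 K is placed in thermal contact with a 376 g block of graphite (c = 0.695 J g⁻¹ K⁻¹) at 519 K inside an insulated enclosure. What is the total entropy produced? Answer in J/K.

Energy balance: T_f = (m₁c₁T₁ + m₂c₂T₂)/(m₁c₁ + m₂c₂) = 766.8 K.
ΔS₁ = m₁c₁ ln(T_f/T₁) = 266.254 × ln(766.8/1010) = -73.3489 J/K.
ΔS₂ = m₂c₂ ln(T_f/T₂) = 261.32 × ln(766.8/519) = 101.998 J/K.
ΔS_total = -73.3489 + 101.998 = 28.6 J/K.

ΔS_total = 28.6 J/K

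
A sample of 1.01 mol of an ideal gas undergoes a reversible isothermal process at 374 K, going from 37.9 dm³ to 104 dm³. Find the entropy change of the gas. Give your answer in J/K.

For an isothermal ideal gas ΔS_gas = nR ln(V₂/V₁) = 1.01 × 8.314 × ln(104/37.9) = 8.48 J/K.

ΔS_gas = 8.48 J/K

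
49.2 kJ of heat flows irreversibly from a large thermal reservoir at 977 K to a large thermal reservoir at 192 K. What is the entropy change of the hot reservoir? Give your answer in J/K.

ΔS_hot = -50.4 J/K

The hot reservoir loses heat Q, so ΔS_hot = −Q/T_H = −49200/977 = -50.4 J/K.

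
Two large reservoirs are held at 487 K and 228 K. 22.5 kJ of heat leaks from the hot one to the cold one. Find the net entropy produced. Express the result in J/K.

ΔS_hot = −Q/T_H = −22500/487 = -46.2 J/K and ΔS_cold = +Q/T_C = 22500/228 = 98.68 J/K.
ΔS_total = -46.2 + 98.68 = 52.5 J/K, positive as the second law requires.

ΔS_total = 52.5 J/K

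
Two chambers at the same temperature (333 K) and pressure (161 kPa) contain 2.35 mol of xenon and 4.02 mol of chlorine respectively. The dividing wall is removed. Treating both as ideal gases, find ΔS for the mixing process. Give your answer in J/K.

Mole fractions: x_A = 2.35/6.37 = 0.369, x_B = 0.631.
ΔS_mix = −R(n_A ln x_A + n_B ln x_B) = −8.314 × (2.35 ln 0.369 + 4.02 ln 0.631) = 34.9 J/K.

ΔS_mix = 34.9 J/K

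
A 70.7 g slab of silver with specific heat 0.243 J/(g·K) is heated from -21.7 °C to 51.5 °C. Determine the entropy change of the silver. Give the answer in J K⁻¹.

In kelvin: T₁ = 251.45 K, T₂ = 324.65 K. ΔS = ∫dQ_rev/T = m c ln(T₂/T₁) = 70.7 × 0.243 × ln(324.65/251.45) = 4.39 J/K.

ΔS = 4.39 J/K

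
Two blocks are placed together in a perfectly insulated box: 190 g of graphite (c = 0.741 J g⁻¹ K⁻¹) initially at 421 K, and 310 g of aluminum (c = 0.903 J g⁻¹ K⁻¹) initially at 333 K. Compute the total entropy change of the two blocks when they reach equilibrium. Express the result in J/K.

Energy balance: T_f = (m₁c₁T₁ + m₂c₂T₂)/(m₁c₁ + m₂c₂) = 362.45 K.
ΔS₁ = m₁c₁ ln(T_f/T₁) = 140.79 × ln(362.45/421) = -21.08 J/K.
ΔS₂ = m₂c₂ ln(T_f/T₂) = 279.93 × ln(362.45/333) = 23.72 J/K.
ΔS_total = -21.08 + 23.72 = 2.64 J/K.

ΔS_total = 2.64 J/K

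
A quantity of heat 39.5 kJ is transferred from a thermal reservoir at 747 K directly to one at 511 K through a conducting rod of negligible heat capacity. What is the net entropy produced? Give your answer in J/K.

ΔS_total = 24.4 J/K

ΔS_hot = −Q/T_H = −39500/747 = -52.88 J/K and ΔS_cold = +Q/T_C = 39500/511 = 77.3 J/K.
ΔS_total = -52.88 + 77.3 = 24.4 J/K, positive as the second law requires.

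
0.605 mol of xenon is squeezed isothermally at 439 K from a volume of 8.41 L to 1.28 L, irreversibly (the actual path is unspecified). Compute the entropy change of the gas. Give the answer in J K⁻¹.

Entropy is a state function, so ΔS_gas depends only on the end states.
For an isothermal ideal gas ΔS_gas = nR ln(V₂/V₁) = 0.605 × 8.314 × ln(1.28/8.41) = -9.47 J/K.

ΔS_gas = -9.47 J/K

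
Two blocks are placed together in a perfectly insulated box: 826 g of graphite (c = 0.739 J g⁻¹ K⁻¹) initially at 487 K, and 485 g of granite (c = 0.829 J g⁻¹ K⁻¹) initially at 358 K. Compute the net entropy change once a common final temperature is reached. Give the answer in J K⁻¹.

ΔS_total = 11.2 J/K

Energy balance: T_f = (m₁c₁T₁ + m₂c₂T₂)/(m₁c₁ + m₂c₂) = 435.77 K.
ΔS₁ = m₁c₁ ln(T_f/T₁) = 610.414 × ln(435.77/487) = -67.84 J/K.
ΔS₂ = m₂c₂ ln(T_f/T₂) = 402.065 × ln(435.77/358) = 79.04 J/K.
ΔS_total = -67.84 + 79.04 = 11.2 J/K.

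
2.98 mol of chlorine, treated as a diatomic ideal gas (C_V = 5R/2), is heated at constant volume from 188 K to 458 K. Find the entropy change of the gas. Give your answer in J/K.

At constant volume, ΔS = nC_V ln(T₂/T₁) with C_V = 5R/2 = 20.79 J mol⁻¹ K⁻¹.
ΔS = 2.98 × 20.79 × ln(458/188) = 55.2 J/K.

ΔS = 55.2 J/K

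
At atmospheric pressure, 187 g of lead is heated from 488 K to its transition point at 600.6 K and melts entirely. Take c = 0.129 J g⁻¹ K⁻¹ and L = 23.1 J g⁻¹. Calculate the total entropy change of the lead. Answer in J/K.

Warming step: ΔS₁ = m c ln(T_tr/T_i) = 187 × 0.129 × ln(600.6/488) = 5.008 J/K.
Phase change: ΔS₂ = +mL/T_tr = 187 × 23.1 / 600.6 = 7.192 J/K.
ΔS_total = (5.008) + (7.192) = 12.2 J/K.

ΔS = 12.2 J/K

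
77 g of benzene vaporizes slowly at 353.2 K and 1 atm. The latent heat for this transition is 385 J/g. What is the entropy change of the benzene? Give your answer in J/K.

ΔS = 83.9 J/K

Heat absorbed by the substance: Q = mL = 77 × 385 = 29645 J.
At constant T, ΔS = Q_rev/T = 29645 / 353.2 = 83.9 J/K.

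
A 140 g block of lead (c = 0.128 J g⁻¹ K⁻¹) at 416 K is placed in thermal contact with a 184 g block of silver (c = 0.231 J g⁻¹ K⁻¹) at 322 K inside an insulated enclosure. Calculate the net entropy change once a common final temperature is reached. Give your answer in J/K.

Energy balance: T_f = (m₁c₁T₁ + m₂c₂T₂)/(m₁c₁ + m₂c₂) = 349.88 K.
ΔS₁ = m₁c₁ ln(T_f/T₁) = 17.92 × ln(349.88/416) = -3.102 J/K.
ΔS₂ = m₂c₂ ln(T_f/T₂) = 42.504 × ln(349.88/322) = 3.529 J/K.
ΔS_total = -3.102 + 3.529 = 0.427 J/K.

ΔS_total = 0.427 J/K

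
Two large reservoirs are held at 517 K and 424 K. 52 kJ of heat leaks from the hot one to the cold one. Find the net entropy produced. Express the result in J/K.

ΔS_hot = −Q/T_H = −52000/517 = -100.58 J/K and ΔS_cold = +Q/T_C = 52000/424 = 122.64 J/K.
ΔS_total = -100.58 + 122.64 = 22.1 J/K, positive as the second law requires.

ΔS_total = 22.1 J/K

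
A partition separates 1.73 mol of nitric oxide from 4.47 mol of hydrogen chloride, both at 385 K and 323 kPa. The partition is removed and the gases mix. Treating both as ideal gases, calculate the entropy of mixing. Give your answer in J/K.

Mole fractions: x_A = 1.73/6.2 = 0.279, x_B = 0.721.
ΔS_mix = −R(n_A ln x_A + n_B ln x_B) = −8.314 × (1.73 ln 0.279 + 4.47 ln 0.721) = 30.5 J/K.

ΔS_mix = 30.5 J/K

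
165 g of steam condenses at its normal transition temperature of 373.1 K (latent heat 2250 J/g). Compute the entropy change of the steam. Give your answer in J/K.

ΔS = -995 J/K

Heat released by the substance: Q = −mL = −165 × 2250 = −371250 J.
At constant T, ΔS = Q_rev/T = −371250 / 373.1 = -995 J/K.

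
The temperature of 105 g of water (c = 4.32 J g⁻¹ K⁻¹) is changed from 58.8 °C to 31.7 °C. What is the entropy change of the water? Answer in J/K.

In kelvin: T₁ = 331.95 K, T₂ = 304.85 K. ΔS = ∫dQ_rev/T = m c ln(T₂/T₁) = 105 × 4.32 × ln(304.85/331.95) = -38.6 J/K.

ΔS = -38.6 J/K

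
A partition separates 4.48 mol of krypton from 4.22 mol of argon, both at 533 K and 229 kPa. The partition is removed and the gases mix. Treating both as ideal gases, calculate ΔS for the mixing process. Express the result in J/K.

ΔS_mix = 50.1 J/K

Mole fractions: x_A = 4.48/8.7 = 0.515, x_B = 0.485.
ΔS_mix = −R(n_A ln x_A + n_B ln x_B) = −8.314 × (4.48 ln 0.515 + 4.22 ln 0.485) = 50.1 J/K.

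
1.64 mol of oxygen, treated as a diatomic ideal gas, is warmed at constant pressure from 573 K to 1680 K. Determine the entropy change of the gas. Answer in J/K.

ΔS = 51.3 J/K

At constant pressure, ΔS = nC_p ln(T₂/T₁) with C_p = 7R/2 = 29.1 J mol⁻¹ K⁻¹.
ΔS = 1.64 × 29.1 × ln(1680/573) = 51.3 J/K.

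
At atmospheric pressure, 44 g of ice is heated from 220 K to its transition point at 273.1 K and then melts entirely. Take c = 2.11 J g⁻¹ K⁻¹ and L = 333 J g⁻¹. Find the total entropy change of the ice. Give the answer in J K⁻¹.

Warming step: ΔS₁ = m c ln(T_tr/T_i) = 44 × 2.11 × ln(273.1/220) = 20.07 J/K.
Phase change: ΔS₂ = +mL/T_tr = 44 × 333 / 273.1 = 53.65 J/K.
ΔS_total = (20.07) + (53.65) = 73.7 J/K.

ΔS = 73.7 J/K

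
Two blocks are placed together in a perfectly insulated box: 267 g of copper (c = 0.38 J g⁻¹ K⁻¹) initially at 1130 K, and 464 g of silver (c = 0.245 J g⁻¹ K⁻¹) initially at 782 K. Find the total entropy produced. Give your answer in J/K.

ΔS_total = 3.64 J/K

Energy balance: T_f = (m₁c₁T₁ + m₂c₂T₂)/(m₁c₁ + m₂c₂) = 946.12 K.
ΔS₁ = m₁c₁ ln(T_f/T₁) = 101.46 × ln(946.12/1130) = -18.02 J/K.
ΔS₂ = m₂c₂ ln(T_f/T₂) = 113.68 × ln(946.12/782) = 21.66 J/K.
ΔS_total = -18.02 + 21.66 = 3.64 J/K.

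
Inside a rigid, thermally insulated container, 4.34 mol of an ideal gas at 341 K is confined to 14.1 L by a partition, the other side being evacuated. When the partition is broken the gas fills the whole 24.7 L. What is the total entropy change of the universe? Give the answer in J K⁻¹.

For an ideal gas in free expansion Q = 0 and W = 0, so T is unchanged.
Entropy is a state function; using a reversible isothermal path, ΔS_gas = nR ln(V₂/V₁) = 4.34 × 8.314 × ln(24.7/14.1) = 20.2 J/K.
The insulated surroundings exchange no heat, so ΔS_surr = 0 and ΔS_universe = ΔS_gas.

ΔS_universe = 20.2 J/K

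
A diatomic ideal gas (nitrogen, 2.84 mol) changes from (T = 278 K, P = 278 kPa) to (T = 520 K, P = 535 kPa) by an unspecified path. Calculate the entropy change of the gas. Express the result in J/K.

ΔS = 36.3 J/K

ΔS = nC_p ln(T₂/T₁) − nR ln(P₂/P₁), with C_p = 7R/2 = 29.1 J mol⁻¹ K⁻¹ for a diatomic ideal gas.
ΔS = 2.84 × [29.1 × ln(520/278) − 8.314 × ln(535/278)] = 36.3 J/K.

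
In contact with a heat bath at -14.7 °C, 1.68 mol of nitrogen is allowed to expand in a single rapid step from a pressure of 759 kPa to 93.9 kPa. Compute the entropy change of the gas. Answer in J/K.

Entropy is a state function, so ΔS_gas depends only on the end states.
For an isothermal ideal gas ΔS_gas = nR ln(P₁/P₂) = 1.68 × 8.314 × ln(759/93.9) = 29.2 J/K.

ΔS_gas = 29.2 J/K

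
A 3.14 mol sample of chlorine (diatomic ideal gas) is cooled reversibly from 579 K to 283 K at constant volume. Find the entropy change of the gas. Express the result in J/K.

ΔS = -46.7 J/K

At constant volume, ΔS = nC_V ln(T₂/T₁) with C_V = 5R/2 = 20.79 J mol⁻¹ K⁻¹.
ΔS = 3.14 × 20.79 × ln(283/579) = -46.7 J/K.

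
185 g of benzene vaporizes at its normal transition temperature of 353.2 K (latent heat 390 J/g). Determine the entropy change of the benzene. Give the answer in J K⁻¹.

ΔS = 204 J/K

Heat absorbed by the substance: Q = mL = 185 × 390 = 72150 J.
At constant T, ΔS = Q_rev/T = 72150 / 353.2 = 204 J/K.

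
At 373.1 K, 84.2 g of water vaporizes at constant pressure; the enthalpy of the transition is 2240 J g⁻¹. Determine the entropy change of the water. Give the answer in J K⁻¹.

ΔS = 506 J/K

Heat absorbed by the substance: Q = mL = 84.2 × 2240 = 188608 J.
At constant T, ΔS = Q_rev/T = 188608 / 373.1 = 506 J/K.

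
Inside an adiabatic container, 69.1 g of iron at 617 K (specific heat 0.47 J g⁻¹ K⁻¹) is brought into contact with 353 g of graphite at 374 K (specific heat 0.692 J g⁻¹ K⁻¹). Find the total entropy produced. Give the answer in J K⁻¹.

Energy balance: T_f = (m₁c₁T₁ + m₂c₂T₂)/(m₁c₁ + m₂c₂) = 402.52 K.
ΔS₁ = m₁c₁ ln(T_f/T₁) = 32.477 × ln(402.52/617) = -13.87 J/K.
ΔS₂ = m₂c₂ ln(T_f/T₂) = 244.276 × ln(402.52/374) = 17.95 J/K.
ΔS_total = -13.87 + 17.95 = 4.08 J/K.

ΔS_total = 4.08 J/K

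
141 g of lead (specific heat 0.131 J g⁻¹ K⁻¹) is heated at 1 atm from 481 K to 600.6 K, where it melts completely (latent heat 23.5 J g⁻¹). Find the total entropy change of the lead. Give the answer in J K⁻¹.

Warming step: ΔS₁ = m c ln(T_tr/T_i) = 141 × 0.131 × ln(600.6/481) = 4.102 J/K.
Phase change: ΔS₂ = +mL/T_tr = 141 × 23.5 / 600.6 = 5.517 J/K.
ΔS_total = (4.102) + (5.517) = 9.62 J/K.

ΔS = 9.62 J/K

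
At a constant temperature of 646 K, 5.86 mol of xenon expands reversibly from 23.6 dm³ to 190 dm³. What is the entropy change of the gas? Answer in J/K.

ΔS_gas = 102 J/K

For an isothermal ideal gas ΔS_gas = nR ln(V₂/V₁) = 5.86 × 8.314 × ln(190/23.6) = 102 J/K.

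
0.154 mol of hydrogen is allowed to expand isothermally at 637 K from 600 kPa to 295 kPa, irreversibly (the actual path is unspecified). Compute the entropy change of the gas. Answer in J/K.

Entropy is a state function, so ΔS_gas depends only on the end states.
For an isothermal ideal gas ΔS_gas = nR ln(P₁/P₂) = 0.154 × 8.314 × ln(600/295) = 0.909 J/K.

ΔS_gas = 0.909 J/K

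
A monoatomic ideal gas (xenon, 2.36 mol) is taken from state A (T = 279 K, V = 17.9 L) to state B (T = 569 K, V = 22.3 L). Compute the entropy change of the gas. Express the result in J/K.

Entropy is a state function: ΔS = nC_V ln(T₂/T₁) + nR ln(V₂/V₁), with C_V = 3R/2 = 12.47 J mol⁻¹ K⁻¹ for a monoatomic ideal gas.
ΔS = 2.36 × [12.47 × ln(569/279) + 8.314 × ln(22.3/17.9)] = 25.3 J/K.

ΔS = 25.3 J/K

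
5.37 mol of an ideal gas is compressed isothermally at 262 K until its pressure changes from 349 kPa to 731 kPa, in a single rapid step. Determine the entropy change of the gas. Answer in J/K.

Entropy is a state function, so ΔS_gas depends only on the end states.
For an isothermal ideal gas ΔS_gas = nR ln(P₁/P₂) = 5.37 × 8.314 × ln(349/731) = -33 J/K.

ΔS_gas = -33 J/K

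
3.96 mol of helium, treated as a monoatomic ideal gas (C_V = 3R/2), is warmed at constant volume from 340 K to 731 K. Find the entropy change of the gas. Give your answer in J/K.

At constant volume, ΔS = nC_V ln(T₂/T₁) with C_V = 3R/2 = 12.47 J mol⁻¹ K⁻¹.
ΔS = 3.96 × 12.47 × ln(731/340) = 37.8 J/K.

ΔS = 37.8 J/K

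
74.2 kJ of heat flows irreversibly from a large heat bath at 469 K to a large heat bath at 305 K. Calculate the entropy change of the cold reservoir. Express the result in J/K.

The cold reservoir gains heat Q, so ΔS_cold = +Q/T_C = 74200/305 = 243 J/K.

ΔS_cold = 243 J/K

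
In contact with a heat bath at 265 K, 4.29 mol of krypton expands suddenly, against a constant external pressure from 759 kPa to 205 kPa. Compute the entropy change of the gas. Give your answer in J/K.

ΔS_gas = 46.7 J/K

Entropy is a state function, so ΔS_gas depends only on the end states.
For an isothermal ideal gas ΔS_gas = nR ln(P₁/P₂) = 4.29 × 8.314 × ln(759/205) = 46.7 J/K.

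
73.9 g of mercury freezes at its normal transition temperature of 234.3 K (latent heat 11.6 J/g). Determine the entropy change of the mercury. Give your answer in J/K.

ΔS = -3.66 J/K

Heat released by the substance: Q = −mL = −73.9 × 11.6 = −857.24 J.
At constant T, ΔS = Q_rev/T = −857.24 / 234.3 = -3.66 J/K.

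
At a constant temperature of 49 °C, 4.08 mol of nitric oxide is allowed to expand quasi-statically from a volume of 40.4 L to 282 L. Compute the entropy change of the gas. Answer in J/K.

ΔS_gas = 65.9 J/K

For an isothermal ideal gas ΔS_gas = nR ln(V₂/V₁) = 4.08 × 8.314 × ln(282/40.4) = 65.9 J/K.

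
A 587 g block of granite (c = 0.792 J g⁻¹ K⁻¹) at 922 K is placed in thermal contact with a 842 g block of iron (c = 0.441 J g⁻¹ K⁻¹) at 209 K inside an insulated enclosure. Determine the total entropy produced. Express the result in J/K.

Energy balance: T_f = (m₁c₁T₁ + m₂c₂T₂)/(m₁c₁ + m₂c₂) = 605.4 K.
ΔS₁ = m₁c₁ ln(T_f/T₁) = 464.904 × ln(605.4/922) = -195.6 J/K.
ΔS₂ = m₂c₂ ln(T_f/T₂) = 371.322 × ln(605.4/209) = 394.9 J/K.
ΔS_total = -195.6 + 394.9 = 199 J/K.

ΔS_total = 199 J/K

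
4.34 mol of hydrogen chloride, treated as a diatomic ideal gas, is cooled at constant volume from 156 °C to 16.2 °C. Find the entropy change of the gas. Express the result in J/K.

ΔS = -35.6 J/K

In kelvin: T₁ = 429.15 K, T₂ = 289.35 K. At constant volume, ΔS = nC_V ln(T₂/T₁) with C_V = 5R/2 = 20.79 J mol⁻¹ K⁻¹.
ΔS = 4.34 × 20.79 × ln(289.35/429.15) = -35.6 J/K.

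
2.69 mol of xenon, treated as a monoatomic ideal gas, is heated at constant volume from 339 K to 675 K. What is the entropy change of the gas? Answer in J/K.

At constant volume, ΔS = nC_V ln(T₂/T₁) with C_V = 3R/2 = 12.47 J mol⁻¹ K⁻¹.
ΔS = 2.69 × 12.47 × ln(675/339) = 23.1 J/K.

ΔS = 23.1 J/K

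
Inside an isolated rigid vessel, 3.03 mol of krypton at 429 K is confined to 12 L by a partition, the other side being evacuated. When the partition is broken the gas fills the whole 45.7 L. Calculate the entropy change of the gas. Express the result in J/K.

No heat is exchanged and no work is done, so the ideal-gas temperature stays constant.
Entropy is a state function; using a reversible isothermal path, ΔS_gas = nR ln(V₂/V₁) = 3.03 × 8.314 × ln(45.7/12) = 33.7 J/K.

ΔS_gas = 33.7 J/K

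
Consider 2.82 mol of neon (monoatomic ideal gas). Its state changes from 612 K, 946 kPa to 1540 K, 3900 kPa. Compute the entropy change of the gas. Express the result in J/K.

ΔS = 20.9 J/K

ΔS = nC_p ln(T₂/T₁) − nR ln(P₂/P₁), with C_p = 5R/2 = 20.79 J mol⁻¹ K⁻¹ for a monoatomic ideal gas.
ΔS = 2.82 × [20.79 × ln(1540/612) − 8.314 × ln(3900/946)] = 20.9 J/K.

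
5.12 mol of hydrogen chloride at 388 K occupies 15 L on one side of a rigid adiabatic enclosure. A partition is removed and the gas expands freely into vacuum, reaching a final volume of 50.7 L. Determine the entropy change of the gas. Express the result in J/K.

No heat is exchanged and no work is done, so the ideal-gas temperature stays constant.
Entropy is a state function; using a reversible isothermal path, ΔS_gas = nR ln(V₂/V₁) = 5.12 × 8.314 × ln(50.7/15) = 51.8 J/K.

ΔS_gas = 51.8 J/K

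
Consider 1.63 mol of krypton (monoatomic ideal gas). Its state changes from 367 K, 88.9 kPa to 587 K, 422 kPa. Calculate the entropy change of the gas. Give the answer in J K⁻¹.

ΔS = nC_p ln(T₂/T₁) − nR ln(P₂/P₁), with C_p = 5R/2 = 20.79 J mol⁻¹ K⁻¹ for a monoatomic ideal gas.
ΔS = 1.63 × [20.79 × ln(587/367) − 8.314 × ln(422/88.9)] = -5.19 J/K.

ΔS = -5.19 J/K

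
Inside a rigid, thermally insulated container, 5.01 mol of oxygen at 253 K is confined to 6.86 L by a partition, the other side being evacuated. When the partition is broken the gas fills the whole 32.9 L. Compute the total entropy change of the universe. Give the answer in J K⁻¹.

ΔS_universe = 65.3 J/K

For an ideal gas in free expansion Q = 0 and W = 0, so T is unchanged.
Entropy is a state function; using a reversible isothermal path, ΔS_gas = nR ln(V₂/V₁) = 5.01 × 8.314 × ln(32.9/6.86) = 65.3 J/K.
The insulated surroundings exchange no heat, so ΔS_surr = 0 and ΔS_universe = ΔS_gas.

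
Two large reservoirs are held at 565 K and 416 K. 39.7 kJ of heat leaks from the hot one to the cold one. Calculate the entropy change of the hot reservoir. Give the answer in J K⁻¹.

ΔS_hot = -70.3 J/K

The hot reservoir loses heat Q, so ΔS_hot = −Q/T_H = −39700/565 = -70.3 J/K.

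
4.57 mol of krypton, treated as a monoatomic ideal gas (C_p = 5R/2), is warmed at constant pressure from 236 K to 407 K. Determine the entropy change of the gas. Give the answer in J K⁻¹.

At constant pressure, ΔS = nC_p ln(T₂/T₁) with C_p = 5R/2 = 20.79 J mol⁻¹ K⁻¹.
ΔS = 4.57 × 20.79 × ln(407/236) = 51.8 J/K.

ΔS = 51.8 J/K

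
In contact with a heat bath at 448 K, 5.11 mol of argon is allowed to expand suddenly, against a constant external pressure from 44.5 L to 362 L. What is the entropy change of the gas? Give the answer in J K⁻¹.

Entropy is a state function, so ΔS_gas depends only on the end states.
For an isothermal ideal gas ΔS_gas = nR ln(V₂/V₁) = 5.11 × 8.314 × ln(362/44.5) = 89.1 J/K.

ΔS_gas = 89.1 J/K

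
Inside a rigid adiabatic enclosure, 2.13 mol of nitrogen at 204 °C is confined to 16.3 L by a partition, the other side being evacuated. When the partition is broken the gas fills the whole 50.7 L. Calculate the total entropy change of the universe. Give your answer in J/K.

ΔS_universe = 20.1 J/K

For an ideal gas in free expansion Q = 0 and W = 0, so T is unchanged.
Entropy is a state function; using a reversible isothermal path, ΔS_gas = nR ln(V₂/V₁) = 2.13 × 8.314 × ln(50.7/16.3) = 20.1 J/K.
The insulated surroundings exchange no heat, so ΔS_surr = 0 and ΔS_universe = ΔS_gas.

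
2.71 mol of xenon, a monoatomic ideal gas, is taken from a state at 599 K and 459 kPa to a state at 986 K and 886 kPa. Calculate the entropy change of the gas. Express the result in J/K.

ΔS = nC_p ln(T₂/T₁) − nR ln(P₂/P₁), with C_p = 5R/2 = 20.79 J mol⁻¹ K⁻¹ for a monoatomic ideal gas.
ΔS = 2.71 × [20.79 × ln(986/599) − 8.314 × ln(886/459)] = 13.3 J/K.

ΔS = 13.3 J/K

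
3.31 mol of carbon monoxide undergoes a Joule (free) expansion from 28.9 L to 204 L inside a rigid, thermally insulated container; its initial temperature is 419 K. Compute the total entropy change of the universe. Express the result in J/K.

For an ideal gas in free expansion Q = 0 and W = 0, so T is unchanged.
Entropy is a state function; using a reversible isothermal path, ΔS_gas = nR ln(V₂/V₁) = 3.31 × 8.314 × ln(204/28.9) = 53.8 J/K.
The insulated surroundings exchange no heat, so ΔS_surr = 0 and ΔS_universe = ΔS_gas.

ΔS_universe = 53.8 J/K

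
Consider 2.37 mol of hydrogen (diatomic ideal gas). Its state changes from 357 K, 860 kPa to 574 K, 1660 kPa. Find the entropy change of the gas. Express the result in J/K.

ΔS = nC_p ln(T₂/T₁) − nR ln(P₂/P₁), with C_p = 7R/2 = 29.1 J mol⁻¹ K⁻¹ for a diatomic ideal gas.
ΔS = 2.37 × [29.1 × ln(574/357) − 8.314 × ln(1660/860)] = 19.8 J/K.

ΔS = 19.8 J/K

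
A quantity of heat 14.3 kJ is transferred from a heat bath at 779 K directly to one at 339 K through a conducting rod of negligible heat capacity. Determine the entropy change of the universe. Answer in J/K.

ΔS_hot = −Q/T_H = −14300/779 = -18.36 J/K and ΔS_cold = +Q/T_C = 14300/339 = 42.18 J/K.
ΔS_total = -18.36 + 42.18 = 23.8 J/K, positive as the second law requires.

ΔS_total = 23.8 J/K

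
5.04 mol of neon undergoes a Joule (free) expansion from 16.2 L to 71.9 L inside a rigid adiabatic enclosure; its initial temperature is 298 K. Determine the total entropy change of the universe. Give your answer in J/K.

No heat is exchanged and no work is done, so the ideal-gas temperature stays constant.
Entropy is a state function; using a reversible isothermal path, ΔS_gas = nR ln(V₂/V₁) = 5.04 × 8.314 × ln(71.9/16.2) = 62.4 J/K.
The insulated surroundings exchange no heat, so ΔS_surr = 0 and ΔS_universe = ΔS_gas.

ΔS_universe = 62.4 J/K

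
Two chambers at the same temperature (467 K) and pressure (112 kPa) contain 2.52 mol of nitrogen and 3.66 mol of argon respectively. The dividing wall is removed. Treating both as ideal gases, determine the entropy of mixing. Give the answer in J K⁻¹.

Mole fractions: x_A = 2.52/6.18 = 0.408, x_B = 0.592.
ΔS_mix = −R(n_A ln x_A + n_B ln x_B) = −8.314 × (2.52 ln 0.408 + 3.66 ln 0.592) = 34.7 J/K.

ΔS_mix = 34.7 J/K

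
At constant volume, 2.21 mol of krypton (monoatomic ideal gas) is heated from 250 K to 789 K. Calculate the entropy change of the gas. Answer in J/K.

At constant volume, ΔS = nC_V ln(T₂/T₁) with C_V = 3R/2 = 12.47 J mol⁻¹ K⁻¹.
ΔS = 2.21 × 12.47 × ln(789/250) = 31.7 J/K.

ΔS = 31.7 J/K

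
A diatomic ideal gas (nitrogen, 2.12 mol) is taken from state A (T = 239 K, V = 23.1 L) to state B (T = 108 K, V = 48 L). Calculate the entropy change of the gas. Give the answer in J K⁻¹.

Entropy is a state function: ΔS = nC_V ln(T₂/T₁) + nR ln(V₂/V₁), with C_V = 5R/2 = 20.79 J mol⁻¹ K⁻¹ for a diatomic ideal gas.
ΔS = 2.12 × [20.79 × ln(108/239) + 8.314 × ln(48/23.1)] = -22.1 J/K.

ΔS = -22.1 J/K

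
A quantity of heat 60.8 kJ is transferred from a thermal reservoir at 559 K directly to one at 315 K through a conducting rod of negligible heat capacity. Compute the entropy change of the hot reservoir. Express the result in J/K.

The hot reservoir loses heat Q, so ΔS_hot = −Q/T_H = −60800/559 = -109 J/K.

ΔS_hot = -109 J/K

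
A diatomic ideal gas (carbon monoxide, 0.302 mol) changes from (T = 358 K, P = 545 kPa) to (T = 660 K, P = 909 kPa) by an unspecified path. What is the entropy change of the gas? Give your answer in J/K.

ΔS = nC_p ln(T₂/T₁) − nR ln(P₂/P₁), with C_p = 7R/2 = 29.1 J mol⁻¹ K⁻¹ for a diatomic ideal gas.
ΔS = 0.302 × [29.1 × ln(660/358) − 8.314 × ln(909/545)] = 4.09 J/K.

ΔS = 4.09 J/K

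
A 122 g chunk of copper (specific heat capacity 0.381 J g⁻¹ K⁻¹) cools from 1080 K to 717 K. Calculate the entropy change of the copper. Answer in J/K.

ΔS = -19 J/K

ΔS = ∫dQ_rev/T = m c ln(T₂/T₁) = 122 × 0.381 × ln(717/1080) = -19 J/K.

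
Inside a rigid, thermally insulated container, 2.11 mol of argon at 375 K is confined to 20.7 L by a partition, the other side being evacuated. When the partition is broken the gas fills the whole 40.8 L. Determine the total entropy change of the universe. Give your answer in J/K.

No heat is exchanged and no work is done, so the ideal-gas temperature stays constant.
Entropy is a state function; using a reversible isothermal path, ΔS_gas = nR ln(V₂/V₁) = 2.11 × 8.314 × ln(40.8/20.7) = 11.9 J/K.
The insulated surroundings exchange no heat, so ΔS_surr = 0 and ΔS_universe = ΔS_gas.

ΔS_universe = 11.9 J/K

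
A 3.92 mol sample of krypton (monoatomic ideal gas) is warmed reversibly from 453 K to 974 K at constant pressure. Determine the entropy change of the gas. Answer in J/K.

ΔS = 62.4 J/K

At constant pressure, ΔS = nC_p ln(T₂/T₁) with C_p = 5R/2 = 20.79 J mol⁻¹ K⁻¹.
ΔS = 3.92 × 20.79 × ln(974/453) = 62.4 J/K.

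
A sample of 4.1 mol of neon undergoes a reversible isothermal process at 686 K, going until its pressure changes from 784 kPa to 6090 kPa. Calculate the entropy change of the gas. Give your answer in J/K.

For an isothermal ideal gas ΔS_gas = nR ln(P₁/P₂) = 4.1 × 8.314 × ln(784/6090) = -69.9 J/K.

ΔS_gas = -69.9 J/K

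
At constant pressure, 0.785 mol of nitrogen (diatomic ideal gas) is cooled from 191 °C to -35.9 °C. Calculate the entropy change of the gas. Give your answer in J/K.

In kelvin: T₁ = 464.15 K, T₂ = 237.25 K. At constant pressure, ΔS = nC_p ln(T₂/T₁) with C_p = 7R/2 = 29.1 J mol⁻¹ K⁻¹.
ΔS = 0.785 × 29.1 × ln(237.25/464.15) = -15.3 J/K.

ΔS = -15.3 J/K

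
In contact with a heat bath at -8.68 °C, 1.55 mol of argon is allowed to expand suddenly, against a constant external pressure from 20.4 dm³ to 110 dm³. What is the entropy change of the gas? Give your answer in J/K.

Entropy is a state function, so ΔS_gas depends only on the end states.
For an isothermal ideal gas ΔS_gas = nR ln(V₂/V₁) = 1.55 × 8.314 × ln(110/20.4) = 21.7 J/K.

ΔS_gas = 21.7 J/K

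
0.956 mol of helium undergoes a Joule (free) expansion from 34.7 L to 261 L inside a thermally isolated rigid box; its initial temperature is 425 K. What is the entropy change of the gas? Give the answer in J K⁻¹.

ΔS_gas = 16 J/K

For an ideal gas in free expansion Q = 0 and W = 0, so T is unchanged.
Entropy is a state function; using a reversible isothermal path, ΔS_gas = nR ln(V₂/V₁) = 0.956 × 8.314 × ln(261/34.7) = 16 J/K.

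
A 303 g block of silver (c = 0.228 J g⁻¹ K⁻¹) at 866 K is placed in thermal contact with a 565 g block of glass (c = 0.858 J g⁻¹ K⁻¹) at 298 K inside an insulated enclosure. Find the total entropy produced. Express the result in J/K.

ΔS_total = 44.4 J/K

Energy balance: T_f = (m₁c₁T₁ + m₂c₂T₂)/(m₁c₁ + m₂c₂) = 368.85 K.
ΔS₁ = m₁c₁ ln(T_f/T₁) = 69.084 × ln(368.85/866) = -58.96 J/K.
ΔS₂ = m₂c₂ ln(T_f/T₂) = 484.77 × ln(368.85/298) = 103.4 J/K.
ΔS_total = -58.96 + 103.4 = 44.4 J/K.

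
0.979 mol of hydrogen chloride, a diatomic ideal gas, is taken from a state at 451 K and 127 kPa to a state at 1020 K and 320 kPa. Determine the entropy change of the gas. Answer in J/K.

ΔS = 15.7 J/K

ΔS = nC_p ln(T₂/T₁) − nR ln(P₂/P₁), with C_p = 7R/2 = 29.1 J mol⁻¹ K⁻¹ for a diatomic ideal gas.
ΔS = 0.979 × [29.1 × ln(1020/451) − 8.314 × ln(320/127)] = 15.7 J/K.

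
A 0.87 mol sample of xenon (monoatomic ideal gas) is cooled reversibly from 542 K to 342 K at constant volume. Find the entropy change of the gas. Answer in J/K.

At constant volume, ΔS = nC_V ln(T₂/T₁) with C_V = 3R/2 = 12.47 J mol⁻¹ K⁻¹.
ΔS = 0.87 × 12.47 × ln(342/542) = -5 J/K.

ΔS = -5 J/K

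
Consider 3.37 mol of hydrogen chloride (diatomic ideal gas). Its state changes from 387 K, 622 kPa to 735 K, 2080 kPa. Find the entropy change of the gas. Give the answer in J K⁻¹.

ΔS = nC_p ln(T₂/T₁) − nR ln(P₂/P₁), with C_p = 7R/2 = 29.1 J mol⁻¹ K⁻¹ for a diatomic ideal gas.
ΔS = 3.37 × [29.1 × ln(735/387) − 8.314 × ln(2080/622)] = 29.1 J/K.

ΔS = 29.1 J/K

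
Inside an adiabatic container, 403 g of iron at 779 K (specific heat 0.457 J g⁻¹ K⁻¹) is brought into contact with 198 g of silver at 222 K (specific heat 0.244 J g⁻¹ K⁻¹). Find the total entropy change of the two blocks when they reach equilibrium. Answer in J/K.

Energy balance: T_f = (m₁c₁T₁ + m₂c₂T₂)/(m₁c₁ + m₂c₂) = 663.25 K.
ΔS₁ = m₁c₁ ln(T_f/T₁) = 184.171 × ln(663.25/779) = -29.63 J/K.
ΔS₂ = m₂c₂ ln(T_f/T₂) = 48.312 × ln(663.25/222) = 52.88 J/K.
ΔS_total = -29.63 + 52.88 = 23.3 J/K.

ΔS_total = 23.3 J/K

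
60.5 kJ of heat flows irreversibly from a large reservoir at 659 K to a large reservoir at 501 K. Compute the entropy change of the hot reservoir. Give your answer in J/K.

The hot reservoir loses heat Q, so ΔS_hot = −Q/T_H = −60500/659 = -91.8 J/K.

ΔS_hot = -91.8 J/K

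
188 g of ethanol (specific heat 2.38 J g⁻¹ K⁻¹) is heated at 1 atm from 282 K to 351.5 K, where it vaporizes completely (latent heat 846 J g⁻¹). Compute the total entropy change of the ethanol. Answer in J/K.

Warming step: ΔS₁ = m c ln(T_tr/T_i) = 188 × 2.38 × ln(351.5/282) = 98.57 J/K.
Phase change: ΔS₂ = +mL/T_tr = 188 × 846 / 351.5 = 452.5 J/K.
ΔS_total = (98.57) + (452.5) = 551 J/K.

ΔS = 551 J/K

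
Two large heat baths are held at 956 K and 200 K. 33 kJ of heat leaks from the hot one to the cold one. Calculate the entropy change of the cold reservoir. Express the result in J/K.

The cold reservoir gains heat Q, so ΔS_cold = +Q/T_C = 33000/200 = 165 J/K.

ΔS_cold = 165 J/K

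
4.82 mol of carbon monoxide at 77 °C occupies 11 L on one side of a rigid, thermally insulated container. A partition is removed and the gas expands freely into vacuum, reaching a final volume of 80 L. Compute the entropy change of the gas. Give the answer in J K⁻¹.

For an ideal gas in free expansion Q = 0 and W = 0, so T is unchanged.
Entropy is a state function; using a reversible isothermal path, ΔS_gas = nR ln(V₂/V₁) = 4.82 × 8.314 × ln(80/11) = 79.5 J/K.

ΔS_gas = 79.5 J/K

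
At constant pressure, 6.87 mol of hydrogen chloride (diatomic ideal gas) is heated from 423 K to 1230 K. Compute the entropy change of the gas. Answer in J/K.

ΔS = 213 J/K

At constant pressure, ΔS = nC_p ln(T₂/T₁) with C_p = 7R/2 = 29.1 J mol⁻¹ K⁻¹.
ΔS = 6.87 × 29.1 × ln(1230/423) = 213 J/K.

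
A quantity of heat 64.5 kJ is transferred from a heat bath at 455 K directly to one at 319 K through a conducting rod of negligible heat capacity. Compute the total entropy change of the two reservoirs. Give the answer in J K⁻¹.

ΔS_hot = −Q/T_H = −64500/455 = -141.8 J/K and ΔS_cold = +Q/T_C = 64500/319 = 202.2 J/K.
ΔS_total = -141.8 + 202.2 = 60.4 J/K, positive as the second law requires.

ΔS_total = 60.4 J/K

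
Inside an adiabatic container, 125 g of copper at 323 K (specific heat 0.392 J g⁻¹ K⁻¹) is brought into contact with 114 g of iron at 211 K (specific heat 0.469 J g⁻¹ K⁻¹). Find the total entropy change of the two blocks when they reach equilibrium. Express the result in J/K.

Energy balance: T_f = (m₁c₁T₁ + m₂c₂T₂)/(m₁c₁ + m₂c₂) = 264.56 K.
ΔS₁ = m₁c₁ ln(T_f/T₁) = 49 × ln(264.56/323) = -9.78 J/K.
ΔS₂ = m₂c₂ ln(T_f/T₂) = 53.466 × ln(264.56/211) = 12.09 J/K.
ΔS_total = -9.78 + 12.09 = 2.31 J/K.

ΔS_total = 2.31 J/K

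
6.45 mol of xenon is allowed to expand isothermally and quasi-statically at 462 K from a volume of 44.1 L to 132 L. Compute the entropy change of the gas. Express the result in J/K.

ΔS_gas = 58.8 J/K

For an isothermal ideal gas ΔS_gas = nR ln(V₂/V₁) = 6.45 × 8.314 × ln(132/44.1) = 58.8 J/K.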